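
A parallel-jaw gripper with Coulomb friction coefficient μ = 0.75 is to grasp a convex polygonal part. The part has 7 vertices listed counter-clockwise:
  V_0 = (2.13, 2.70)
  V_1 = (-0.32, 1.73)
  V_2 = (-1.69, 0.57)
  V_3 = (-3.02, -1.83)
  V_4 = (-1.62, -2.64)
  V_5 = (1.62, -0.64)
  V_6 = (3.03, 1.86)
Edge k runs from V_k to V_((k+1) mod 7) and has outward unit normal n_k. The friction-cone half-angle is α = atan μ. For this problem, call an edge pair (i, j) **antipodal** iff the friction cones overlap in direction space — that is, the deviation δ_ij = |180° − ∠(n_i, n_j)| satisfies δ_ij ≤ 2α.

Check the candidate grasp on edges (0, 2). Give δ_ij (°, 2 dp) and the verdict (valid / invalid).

δ = 140.59°, invalid

α = atan 0.75 = 36.87°;  2α = 73.74°
edge 0: e_0 = (-2.45, -0.97);  n_0 = (-0.3681, +0.9298)
edge 2: e_2 = (-1.33, -2.40);  n_2 = (-0.8747, +0.4847)
∠(n_0, n_2) = 39.41°
δ = |180° − 39.41°| = 140.59°
140.59° > 2α = 73.74°  →  invalid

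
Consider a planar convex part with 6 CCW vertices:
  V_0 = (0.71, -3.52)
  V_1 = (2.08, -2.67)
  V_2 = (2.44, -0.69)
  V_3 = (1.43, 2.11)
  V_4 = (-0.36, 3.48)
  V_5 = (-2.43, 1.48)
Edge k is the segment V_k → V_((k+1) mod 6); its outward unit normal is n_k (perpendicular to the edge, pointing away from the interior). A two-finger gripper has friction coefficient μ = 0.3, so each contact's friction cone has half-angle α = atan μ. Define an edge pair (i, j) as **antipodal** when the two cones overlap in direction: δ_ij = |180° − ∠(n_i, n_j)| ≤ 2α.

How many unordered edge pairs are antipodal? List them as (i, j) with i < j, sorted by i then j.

α = atan 0.3 = 16.70°;  2α = 33.40°
n_0 = (+0.5272, -0.8497)
n_1 = (+0.9839, -0.1789)
n_2 = (+0.9407, +0.3393)
n_3 = (+0.6078, +0.7941)
n_4 = (-0.6948, +0.7192)
n_5 = (-0.8469, -0.5318)
  (0,1): δ = 132.12°  ·
  (0,2): δ = 101.98°  ·
  (0,3): δ = 69.25°  ·
  (0,4): δ = 12.20°  ✓
  (0,5): δ = 90.31°  ·
  (1,2): δ = 149.86°  ·
  (1,3): δ = 117.12°  ·
  (1,4): δ = 35.68°  ·
  (1,5): δ = 42.43°  ·
  (2,3): δ = 147.26°  ·
  (2,4): δ = 65.82°  ·
  (2,5): δ = 12.29°  ✓
  (3,4): δ = 98.56°  ·
  (3,5): δ = 20.44°  ✓
  (4,5): δ = 101.89°  ·
antipodal pairs: 3

count = 3; pairs: (0,4), (2,5), (3,5)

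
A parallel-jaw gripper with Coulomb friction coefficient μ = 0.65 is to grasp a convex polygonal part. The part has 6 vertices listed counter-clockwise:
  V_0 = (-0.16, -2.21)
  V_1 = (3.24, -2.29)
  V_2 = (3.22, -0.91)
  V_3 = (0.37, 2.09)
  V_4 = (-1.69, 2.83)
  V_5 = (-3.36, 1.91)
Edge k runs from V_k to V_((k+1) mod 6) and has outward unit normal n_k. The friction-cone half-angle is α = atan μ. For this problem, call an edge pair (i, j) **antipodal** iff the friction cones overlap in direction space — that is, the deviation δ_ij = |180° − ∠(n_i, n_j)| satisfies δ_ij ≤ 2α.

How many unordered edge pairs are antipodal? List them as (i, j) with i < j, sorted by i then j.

count = 7; pairs: (0,2), (0,3), (0,4), (1,4), (1,5), (2,5), (3,5)

α = atan 0.65 = 33.02°;  2α = 66.05°
n_0 = (-0.0235, -0.9997)
n_1 = (+0.9999, +0.0145)
n_2 = (+0.7250, +0.6887)
n_3 = (+0.3381, +0.9411)
n_4 = (-0.4825, +0.8759)
n_5 = (-0.7898, -0.6134)
  (0,1): δ = 87.82°  ·
  (0,2): δ = 45.12°  ✓
  (0,3): δ = 18.41°  ✓
  (0,4): δ = 30.20°  ✓
  (0,5): δ = 129.18°  ·
  (1,2): δ = 137.30°  ·
  (1,3): δ = 110.59°  ·
  (1,4): δ = 61.98°  ✓
  (1,5): δ = 37.01°  ✓
  (2,3): δ = 153.29°  ·
  (2,4): δ = 104.68°  ·
  (2,5): δ = 5.69°  ✓
  (3,4): δ = 131.39°  ·
  (3,5): δ = 32.40°  ✓
  (4,5): δ = 81.01°  ·
antipodal pairs: 7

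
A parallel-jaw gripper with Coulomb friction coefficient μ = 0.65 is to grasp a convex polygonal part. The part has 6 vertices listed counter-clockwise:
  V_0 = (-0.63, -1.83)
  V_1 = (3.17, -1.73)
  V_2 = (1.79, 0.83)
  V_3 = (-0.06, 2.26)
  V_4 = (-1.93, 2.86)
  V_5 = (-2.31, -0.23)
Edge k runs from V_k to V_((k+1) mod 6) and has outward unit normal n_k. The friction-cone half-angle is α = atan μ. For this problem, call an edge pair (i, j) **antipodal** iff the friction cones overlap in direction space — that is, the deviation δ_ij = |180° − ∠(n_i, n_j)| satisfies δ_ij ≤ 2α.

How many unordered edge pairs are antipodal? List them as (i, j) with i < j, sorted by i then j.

count = 8; pairs: (0,1), (0,2), (0,3), (1,4), (1,5), (2,4), (2,5), (3,5)

α = atan 0.65 = 33.02°;  2α = 66.05°
n_0 = (+0.0263, -0.9997)
n_1 = (+0.8803, +0.4745)
n_2 = (+0.6116, +0.7912)
n_3 = (+0.3055, +0.9522)
n_4 = (-0.9925, +0.1221)
n_5 = (-0.6897, -0.7241)
  (0,1): δ = 63.18°  ✓
  (0,2): δ = 39.21°  ✓
  (0,3): δ = 19.30°  ✓
  (0,4): δ = 81.48°  ·
  (0,5): δ = 134.89°  ·
  (1,2): δ = 156.03°  ·
  (1,3): δ = 136.12°  ·
  (1,4): δ = 35.34°  ✓
  (1,5): δ = 18.07°  ✓
  (2,3): δ = 160.09°  ·
  (2,4): δ = 59.31°  ✓
  (2,5): δ = 5.90°  ✓
  (3,4): δ = 79.22°  ·
  (3,5): δ = 25.81°  ✓
  (4,5): δ = 126.59°  ·
antipodal pairs: 8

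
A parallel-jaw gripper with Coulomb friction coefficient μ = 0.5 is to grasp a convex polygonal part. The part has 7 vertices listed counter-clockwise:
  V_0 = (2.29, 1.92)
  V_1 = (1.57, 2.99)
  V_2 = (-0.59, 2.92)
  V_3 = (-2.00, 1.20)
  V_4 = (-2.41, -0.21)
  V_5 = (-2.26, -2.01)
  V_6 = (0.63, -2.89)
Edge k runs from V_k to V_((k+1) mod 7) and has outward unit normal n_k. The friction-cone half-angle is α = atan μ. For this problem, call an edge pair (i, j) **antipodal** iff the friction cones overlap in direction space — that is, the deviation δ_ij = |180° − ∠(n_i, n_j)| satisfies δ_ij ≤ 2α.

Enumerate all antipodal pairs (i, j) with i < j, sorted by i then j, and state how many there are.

count = 7; pairs: (0,3), (0,4), (0,5), (1,5), (2,6), (3,6), (4,6)

α = atan 0.5 = 26.57°;  2α = 53.13°
n_0 = (+0.8297, +0.5583)
n_1 = (-0.0324, +0.9995)
n_2 = (-0.7734, +0.6340)
n_3 = (-0.9602, +0.2792)
n_4 = (-0.9965, -0.0830)
n_5 = (-0.2913, -0.9566)
n_6 = (+0.9453, -0.3262)
  (0,1): δ = 122.08°  ·
  (0,2): δ = 73.28°  ·
  (0,3): δ = 50.15°  ✓
  (0,4): δ = 29.17°  ✓
  (0,5): δ = 39.13°  ✓
  (0,6): δ = 127.02°  ·
  (1,2): δ = 131.20°  ·
  (1,3): δ = 108.07°  ·
  (1,4): δ = 87.09°  ·
  (1,5): δ = 18.79°  ✓
  (1,6): δ = 69.10°  ·
  (2,3): δ = 156.87°  ·
  (2,4): δ = 135.89°  ·
  (2,5): δ = 67.59°  ·
  (2,6): δ = 20.30°  ✓
  (3,4): δ = 159.02°  ·
  (3,5): δ = 90.72°  ·
  (3,6): δ = 2.83°  ✓
  (4,5): δ = 111.70°  ·
  (4,6): δ = 23.80°  ✓
  (5,6): δ = 92.10°  ·
antipodal pairs: 7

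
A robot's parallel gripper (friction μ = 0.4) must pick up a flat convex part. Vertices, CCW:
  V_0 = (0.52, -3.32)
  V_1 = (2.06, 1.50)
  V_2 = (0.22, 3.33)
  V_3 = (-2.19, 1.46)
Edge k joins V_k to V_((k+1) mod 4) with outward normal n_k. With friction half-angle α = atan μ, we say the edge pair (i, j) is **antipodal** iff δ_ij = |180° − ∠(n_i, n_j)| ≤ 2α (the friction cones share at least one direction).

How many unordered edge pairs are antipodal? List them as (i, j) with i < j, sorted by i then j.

count = 2; pairs: (0,2), (1,3)

α = atan 0.4 = 21.80°;  2α = 43.60°
n_0 = (+0.9526, -0.3043)
n_1 = (+0.7052, +0.7090)
n_2 = (-0.6130, +0.7901)
n_3 = (-0.8699, -0.4932)
  (0,1): δ = 117.13°  ·
  (0,2): δ = 34.47°  ✓
  (0,3): δ = 47.27°  ·
  (1,2): δ = 97.35°  ·
  (1,3): δ = 15.61°  ✓
  (2,3): δ = 98.26°  ·
antipodal pairs: 2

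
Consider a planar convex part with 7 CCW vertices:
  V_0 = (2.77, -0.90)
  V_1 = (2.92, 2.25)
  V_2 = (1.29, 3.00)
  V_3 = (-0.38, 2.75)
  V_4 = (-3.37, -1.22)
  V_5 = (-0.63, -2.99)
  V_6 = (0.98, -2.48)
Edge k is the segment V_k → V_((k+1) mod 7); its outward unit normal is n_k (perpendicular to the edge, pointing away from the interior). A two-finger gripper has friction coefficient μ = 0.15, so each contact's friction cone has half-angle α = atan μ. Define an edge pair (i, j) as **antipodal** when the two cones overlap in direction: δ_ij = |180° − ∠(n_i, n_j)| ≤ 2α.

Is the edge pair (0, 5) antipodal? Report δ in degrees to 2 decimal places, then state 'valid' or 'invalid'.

δ = 110.30°, invalid

α = atan 0.15 = 8.53°;  2α = 17.06°
edge 0: e_0 = (+0.15, +3.15);  n_0 = (+0.9989, -0.0476)
edge 5: e_5 = (+1.61, +0.51);  n_5 = (+0.3020, -0.9533)
∠(n_0, n_5) = 69.70°
δ = |180° − 69.70°| = 110.30°
110.30° > 2α = 17.06°  →  invalid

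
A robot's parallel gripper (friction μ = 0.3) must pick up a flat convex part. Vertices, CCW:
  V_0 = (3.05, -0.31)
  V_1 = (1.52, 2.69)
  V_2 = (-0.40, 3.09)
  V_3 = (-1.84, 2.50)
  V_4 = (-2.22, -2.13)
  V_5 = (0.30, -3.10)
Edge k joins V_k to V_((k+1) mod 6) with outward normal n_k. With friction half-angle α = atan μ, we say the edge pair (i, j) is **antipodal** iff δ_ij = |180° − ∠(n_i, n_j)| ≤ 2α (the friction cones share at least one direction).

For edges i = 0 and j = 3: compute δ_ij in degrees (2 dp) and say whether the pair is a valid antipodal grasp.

δ = 31.71°, valid

α = atan 0.3 = 16.70°;  2α = 33.40°
edge 0: e_0 = (-1.53, +3.00);  n_0 = (+0.8908, +0.4543)
edge 3: e_3 = (-0.38, -4.63);  n_3 = (-0.9966, +0.0818)
∠(n_0, n_3) = 148.29°
δ = |180° − 148.29°| = 31.71°
31.71° ≤ 2α = 33.40°  →  valid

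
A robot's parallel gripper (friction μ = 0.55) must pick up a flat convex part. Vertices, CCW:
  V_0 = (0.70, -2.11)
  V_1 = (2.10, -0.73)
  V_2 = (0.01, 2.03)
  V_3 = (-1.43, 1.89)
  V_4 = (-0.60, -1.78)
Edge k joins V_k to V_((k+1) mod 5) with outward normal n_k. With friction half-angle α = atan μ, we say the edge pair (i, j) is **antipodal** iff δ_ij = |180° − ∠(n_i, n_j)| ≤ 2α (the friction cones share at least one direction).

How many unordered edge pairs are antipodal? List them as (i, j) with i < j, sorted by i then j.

α = atan 0.55 = 28.81°;  2α = 57.62°
n_0 = (+0.7020, -0.7122)
n_1 = (+0.7972, +0.6037)
n_2 = (-0.0968, +0.9953)
n_3 = (-0.9754, -0.2206)
n_4 = (-0.2460, -0.9693)
  (0,1): δ = 97.45°  ·
  (0,2): δ = 39.03°  ✓
  (0,3): δ = 58.16°  ·
  (0,4): δ = 121.17°  ·
  (1,2): δ = 121.58°  ·
  (1,3): δ = 24.39°  ✓
  (1,4): δ = 38.62°  ✓
  (2,3): δ = 82.81°  ·
  (2,4): δ = 19.80°  ✓
  (3,4): δ = 116.99°  ·
antipodal pairs: 4

count = 4; pairs: (0,2), (1,3), (1,4), (2,4)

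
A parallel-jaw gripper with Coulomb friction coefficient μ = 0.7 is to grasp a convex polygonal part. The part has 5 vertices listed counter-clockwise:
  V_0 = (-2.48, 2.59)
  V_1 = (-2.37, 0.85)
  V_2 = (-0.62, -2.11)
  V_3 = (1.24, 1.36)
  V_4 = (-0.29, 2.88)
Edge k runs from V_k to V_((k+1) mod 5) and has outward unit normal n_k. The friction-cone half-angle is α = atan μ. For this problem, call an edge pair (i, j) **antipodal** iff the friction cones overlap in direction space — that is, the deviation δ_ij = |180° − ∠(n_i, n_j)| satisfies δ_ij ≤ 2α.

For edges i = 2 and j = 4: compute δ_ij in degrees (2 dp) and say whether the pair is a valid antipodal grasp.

δ = 54.26°, valid

α = atan 0.7 = 34.99°;  2α = 69.98°
edge 2: e_2 = (+1.86, +3.47);  n_2 = (+0.8814, -0.4724)
edge 4: e_4 = (-2.19, -0.29);  n_4 = (-0.1313, +0.9913)
∠(n_2, n_4) = 125.74°
δ = |180° − 125.74°| = 54.26°
54.26° ≤ 2α = 69.98°  →  valid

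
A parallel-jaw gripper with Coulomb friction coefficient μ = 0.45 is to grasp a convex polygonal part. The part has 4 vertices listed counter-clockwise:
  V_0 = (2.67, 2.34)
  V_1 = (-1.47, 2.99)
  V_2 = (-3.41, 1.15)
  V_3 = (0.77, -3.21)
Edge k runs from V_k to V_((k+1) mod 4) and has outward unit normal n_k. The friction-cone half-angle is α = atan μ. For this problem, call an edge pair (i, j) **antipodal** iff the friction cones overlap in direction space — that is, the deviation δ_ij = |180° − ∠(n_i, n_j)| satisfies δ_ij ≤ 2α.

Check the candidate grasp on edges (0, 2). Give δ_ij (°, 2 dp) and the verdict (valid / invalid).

α = atan 0.45 = 24.23°;  2α = 48.46°
edge 0: e_0 = (-4.14, +0.65);  n_0 = (+0.1551, +0.9879)
edge 2: e_2 = (+4.18, -4.36);  n_2 = (-0.7219, -0.6920)
∠(n_0, n_2) = 142.72°
δ = |180° − 142.72°| = 37.28°
37.28° ≤ 2α = 48.46°  →  valid

δ = 37.28°, valid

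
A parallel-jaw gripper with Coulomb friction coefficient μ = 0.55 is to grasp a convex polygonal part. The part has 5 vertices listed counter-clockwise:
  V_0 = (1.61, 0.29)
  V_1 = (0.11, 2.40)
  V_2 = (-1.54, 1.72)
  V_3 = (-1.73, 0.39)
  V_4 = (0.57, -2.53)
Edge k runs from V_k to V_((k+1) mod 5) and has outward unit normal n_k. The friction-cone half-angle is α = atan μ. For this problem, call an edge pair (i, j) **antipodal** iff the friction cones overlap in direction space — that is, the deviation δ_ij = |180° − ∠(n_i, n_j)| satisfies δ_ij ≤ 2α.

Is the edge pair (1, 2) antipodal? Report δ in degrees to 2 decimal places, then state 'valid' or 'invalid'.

α = atan 0.55 = 28.81°;  2α = 57.62°
edge 1: e_1 = (-1.65, -0.68);  n_1 = (-0.3810, +0.9246)
edge 2: e_2 = (-0.19, -1.33);  n_2 = (-0.9899, +0.1414)
∠(n_1, n_2) = 59.47°
δ = |180° − 59.47°| = 120.53°
120.53° > 2α = 57.62°  →  invalid

δ = 120.53°, invalid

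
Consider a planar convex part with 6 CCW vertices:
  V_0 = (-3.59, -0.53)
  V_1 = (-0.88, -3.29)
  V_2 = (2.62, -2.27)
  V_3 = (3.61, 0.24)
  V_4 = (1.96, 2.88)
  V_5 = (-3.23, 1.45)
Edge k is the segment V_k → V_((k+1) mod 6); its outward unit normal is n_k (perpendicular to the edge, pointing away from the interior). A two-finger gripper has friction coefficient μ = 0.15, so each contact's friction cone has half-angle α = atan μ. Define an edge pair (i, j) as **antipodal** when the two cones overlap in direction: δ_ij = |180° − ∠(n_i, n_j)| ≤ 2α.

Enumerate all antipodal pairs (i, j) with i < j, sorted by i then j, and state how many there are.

α = atan 0.15 = 8.53°;  2α = 17.06°
n_0 = (-0.7135, -0.7006)
n_1 = (+0.2798, -0.9601)
n_2 = (+0.9303, -0.3669)
n_3 = (+0.8480, +0.5300)
n_4 = (-0.2656, +0.9641)
n_5 = (-0.9839, +0.1789)
  (0,1): δ = 118.23°  ·
  (0,2): δ = 66.00°  ·
  (0,3): δ = 12.47°  ✓
  (0,4): δ = 60.93°  ·
  (0,5): δ = 125.22°  ·
  (1,2): δ = 127.77°  ·
  (1,3): δ = 74.24°  ·
  (1,4): δ = 0.84°  ✓
  (1,5): δ = 63.45°  ·
  (2,3): δ = 126.47°  ·
  (2,4): δ = 53.07°  ·
  (2,5): δ = 11.22°  ✓
  (3,4): δ = 106.60°  ·
  (3,5): δ = 42.31°  ·
  (4,5): δ = 115.71°  ·
antipodal pairs: 3

count = 3; pairs: (0,3), (1,4), (2,5)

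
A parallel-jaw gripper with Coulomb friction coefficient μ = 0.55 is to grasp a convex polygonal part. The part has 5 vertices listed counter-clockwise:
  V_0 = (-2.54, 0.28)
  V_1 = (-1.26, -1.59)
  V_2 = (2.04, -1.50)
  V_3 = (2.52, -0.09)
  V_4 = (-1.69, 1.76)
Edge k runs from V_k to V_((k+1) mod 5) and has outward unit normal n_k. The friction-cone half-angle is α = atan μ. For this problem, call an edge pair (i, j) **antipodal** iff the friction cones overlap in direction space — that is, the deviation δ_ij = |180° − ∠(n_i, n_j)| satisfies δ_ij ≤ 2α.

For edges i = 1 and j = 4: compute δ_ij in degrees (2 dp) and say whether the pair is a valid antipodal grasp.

δ = 58.57°, invalid

α = atan 0.55 = 28.81°;  2α = 57.62°
edge 1: e_1 = (+3.30, +0.09);  n_1 = (+0.0273, -0.9996)
edge 4: e_4 = (-0.85, -1.48);  n_4 = (-0.8672, +0.4980)
∠(n_1, n_4) = 121.43°
δ = |180° − 121.43°| = 58.57°
58.57° > 2α = 57.62°  →  invalid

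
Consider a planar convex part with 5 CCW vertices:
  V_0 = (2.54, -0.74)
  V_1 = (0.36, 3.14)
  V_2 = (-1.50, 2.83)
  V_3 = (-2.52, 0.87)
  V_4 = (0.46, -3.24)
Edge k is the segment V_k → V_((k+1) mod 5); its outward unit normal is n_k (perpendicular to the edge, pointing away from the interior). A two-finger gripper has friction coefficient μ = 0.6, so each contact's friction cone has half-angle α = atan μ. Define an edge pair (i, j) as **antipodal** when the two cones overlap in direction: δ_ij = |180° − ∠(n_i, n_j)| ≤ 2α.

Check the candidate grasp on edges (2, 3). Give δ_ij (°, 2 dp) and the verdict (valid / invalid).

α = atan 0.6 = 30.96°;  2α = 61.93°
edge 2: e_2 = (-1.02, -1.96);  n_2 = (-0.8871, +0.4616)
edge 3: e_3 = (+2.98, -4.11);  n_3 = (-0.8096, -0.5870)
∠(n_2, n_3) = 63.44°
δ = |180° − 63.44°| = 116.56°
116.56° > 2α = 61.93°  →  invalid

δ = 116.56°, invalid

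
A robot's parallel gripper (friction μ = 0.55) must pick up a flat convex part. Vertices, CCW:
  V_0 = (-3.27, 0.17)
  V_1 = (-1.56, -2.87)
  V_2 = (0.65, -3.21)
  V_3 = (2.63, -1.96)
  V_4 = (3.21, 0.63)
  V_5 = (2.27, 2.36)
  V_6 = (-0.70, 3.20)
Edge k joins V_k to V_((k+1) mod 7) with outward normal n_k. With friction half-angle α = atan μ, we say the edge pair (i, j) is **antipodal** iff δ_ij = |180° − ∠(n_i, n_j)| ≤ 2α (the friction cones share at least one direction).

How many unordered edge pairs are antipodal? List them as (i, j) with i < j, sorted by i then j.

count = 8; pairs: (0,3), (0,4), (0,5), (1,4), (1,5), (2,5), (2,6), (3,6)

α = atan 0.55 = 28.81°;  2α = 57.62°
n_0 = (-0.8716, -0.4903)
n_1 = (-0.1521, -0.9884)
n_2 = (+0.5338, -0.8456)
n_3 = (+0.9758, -0.2185)
n_4 = (+0.8787, +0.4774)
n_5 = (+0.2722, +0.9623)
n_6 = (-0.7626, +0.6468)
  (0,1): δ = 128.10°  ·
  (0,2): δ = 87.09°  ·
  (0,3): δ = 41.98°  ✓
  (0,4): δ = 0.84°  ✓
  (0,5): δ = 44.85°  ✓
  (0,6): δ = 110.34°  ·
  (1,2): δ = 138.99°  ·
  (1,3): δ = 93.88°  ·
  (1,4): δ = 52.74°  ✓
  (1,5): δ = 7.05°  ✓
  (1,6): δ = 58.44°  ·
  (2,3): δ = 134.89°  ·
  (2,4): δ = 93.75°  ·
  (2,5): δ = 48.06°  ✓
  (2,6): δ = 17.43°  ✓
  (3,4): δ = 138.86°  ·
  (3,5): δ = 93.17°  ·
  (3,6): δ = 27.68°  ✓
  (4,5): δ = 134.31°  ·
  (4,6): δ = 68.82°  ·
  (5,6): δ = 114.51°  ·
antipodal pairs: 8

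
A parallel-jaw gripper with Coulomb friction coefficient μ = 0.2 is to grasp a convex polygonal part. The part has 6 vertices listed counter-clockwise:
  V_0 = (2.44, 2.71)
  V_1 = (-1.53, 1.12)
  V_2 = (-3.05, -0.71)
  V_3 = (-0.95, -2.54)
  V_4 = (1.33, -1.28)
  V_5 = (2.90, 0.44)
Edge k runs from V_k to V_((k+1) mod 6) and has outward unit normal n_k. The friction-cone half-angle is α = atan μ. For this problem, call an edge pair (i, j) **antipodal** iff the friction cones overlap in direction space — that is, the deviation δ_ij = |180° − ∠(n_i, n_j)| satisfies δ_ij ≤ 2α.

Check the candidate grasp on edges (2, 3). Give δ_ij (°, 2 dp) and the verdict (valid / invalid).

α = atan 0.2 = 11.31°;  2α = 22.62°
edge 2: e_2 = (+2.10, -1.83);  n_2 = (-0.6570, -0.7539)
edge 3: e_3 = (+2.28, +1.26);  n_3 = (+0.4837, -0.8752)
∠(n_2, n_3) = 70.00°
δ = |180° − 70.00°| = 110.00°
110.00° > 2α = 22.62°  →  invalid

δ = 110.00°, invalid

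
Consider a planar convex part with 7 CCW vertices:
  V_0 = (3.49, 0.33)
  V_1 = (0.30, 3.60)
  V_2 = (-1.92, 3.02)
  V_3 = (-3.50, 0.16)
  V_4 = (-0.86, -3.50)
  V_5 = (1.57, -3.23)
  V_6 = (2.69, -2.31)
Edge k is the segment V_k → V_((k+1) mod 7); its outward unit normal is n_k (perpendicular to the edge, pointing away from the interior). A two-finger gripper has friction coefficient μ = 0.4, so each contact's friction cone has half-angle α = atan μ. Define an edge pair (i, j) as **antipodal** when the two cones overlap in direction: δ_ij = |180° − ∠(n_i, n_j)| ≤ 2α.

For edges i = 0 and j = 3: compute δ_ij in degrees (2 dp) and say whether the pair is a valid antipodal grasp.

δ = 8.49°, valid

α = atan 0.4 = 21.80°;  2α = 43.60°
edge 0: e_0 = (-3.19, +3.27);  n_0 = (+0.7158, +0.6983)
edge 3: e_3 = (+2.64, -3.66);  n_3 = (-0.8110, -0.5850)
∠(n_0, n_3) = 171.51°
δ = |180° − 171.51°| = 8.49°
8.49° ≤ 2α = 43.60°  →  valid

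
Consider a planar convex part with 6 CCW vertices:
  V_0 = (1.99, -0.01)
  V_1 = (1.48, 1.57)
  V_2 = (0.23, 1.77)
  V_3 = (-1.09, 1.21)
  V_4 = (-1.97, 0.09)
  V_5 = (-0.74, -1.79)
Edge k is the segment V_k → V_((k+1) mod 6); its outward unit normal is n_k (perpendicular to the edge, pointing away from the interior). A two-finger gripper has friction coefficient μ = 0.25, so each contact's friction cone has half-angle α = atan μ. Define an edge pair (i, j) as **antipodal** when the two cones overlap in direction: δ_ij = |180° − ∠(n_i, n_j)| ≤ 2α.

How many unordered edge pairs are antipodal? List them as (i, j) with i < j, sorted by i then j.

count = 3; pairs: (0,4), (2,5), (3,5)

α = atan 0.25 = 14.04°;  2α = 28.07°
n_0 = (+0.9517, +0.3072)
n_1 = (+0.1580, +0.9874)
n_2 = (-0.3905, +0.9206)
n_3 = (-0.7863, +0.6178)
n_4 = (-0.8368, -0.5475)
n_5 = (+0.5462, -0.8377)
  (0,1): δ = 116.98°  ·
  (0,2): δ = 84.90°  ·
  (0,3): δ = 56.05°  ·
  (0,4): δ = 15.31°  ✓
  (0,5): δ = 105.22°  ·
  (1,2): δ = 147.92°  ·
  (1,3): δ = 119.07°  ·
  (1,4): δ = 47.71°  ·
  (1,5): δ = 42.20°  ·
  (2,3): δ = 151.15°  ·
  (2,4): δ = 79.79°  ·
  (2,5): δ = 10.12°  ✓
  (3,4): δ = 108.65°  ·
  (3,5): δ = 18.74°  ✓
  (4,5): δ = 90.09°  ·
antipodal pairs: 3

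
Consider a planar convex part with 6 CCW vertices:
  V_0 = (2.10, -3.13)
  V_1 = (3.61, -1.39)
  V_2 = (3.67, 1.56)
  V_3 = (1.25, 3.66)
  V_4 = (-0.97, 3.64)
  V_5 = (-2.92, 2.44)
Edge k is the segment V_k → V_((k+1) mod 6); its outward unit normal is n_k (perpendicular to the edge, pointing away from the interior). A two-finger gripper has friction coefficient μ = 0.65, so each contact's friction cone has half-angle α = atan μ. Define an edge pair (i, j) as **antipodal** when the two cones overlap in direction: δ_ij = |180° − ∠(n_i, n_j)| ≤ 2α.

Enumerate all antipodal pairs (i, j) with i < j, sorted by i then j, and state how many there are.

α = atan 0.65 = 33.02°;  2α = 66.05°
n_0 = (+0.7553, -0.6554)
n_1 = (+0.9998, -0.0203)
n_2 = (+0.6554, +0.7553)
n_3 = (-0.0090, +1.0000)
n_4 = (-0.5241, +0.8517)
n_5 = (-0.7428, -0.6695)
  (0,1): δ = 140.21°  ·
  (0,2): δ = 90.00°  ·
  (0,3): δ = 48.53°  ✓
  (0,4): δ = 17.44°  ✓
  (0,5): δ = 82.98°  ·
  (1,2): δ = 129.79°  ·
  (1,3): δ = 88.32°  ·
  (1,4): δ = 57.23°  ✓
  (1,5): δ = 43.19°  ✓
  (2,3): δ = 138.53°  ·
  (2,4): δ = 107.44°  ·
  (2,5): δ = 7.02°  ✓
  (3,4): δ = 148.91°  ·
  (3,5): δ = 48.49°  ✓
  (4,5): δ = 79.58°  ·
antipodal pairs: 6

count = 6; pairs: (0,3), (0,4), (1,4), (1,5), (2,5), (3,5)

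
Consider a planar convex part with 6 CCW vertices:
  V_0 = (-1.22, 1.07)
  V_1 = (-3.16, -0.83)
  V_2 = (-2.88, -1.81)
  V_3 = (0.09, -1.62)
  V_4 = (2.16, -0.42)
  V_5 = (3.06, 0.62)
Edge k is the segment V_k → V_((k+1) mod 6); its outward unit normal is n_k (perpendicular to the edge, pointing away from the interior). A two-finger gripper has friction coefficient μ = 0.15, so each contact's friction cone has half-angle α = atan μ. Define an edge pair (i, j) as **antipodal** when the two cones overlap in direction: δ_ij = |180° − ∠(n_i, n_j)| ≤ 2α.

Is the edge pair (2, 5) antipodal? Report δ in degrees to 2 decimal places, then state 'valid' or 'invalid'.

α = atan 0.15 = 8.53°;  2α = 17.06°
edge 2: e_2 = (+2.97, +0.19);  n_2 = (+0.0638, -0.9980)
edge 5: e_5 = (-4.28, +0.45);  n_5 = (+0.1046, +0.9945)
∠(n_2, n_5) = 170.34°
δ = |180° − 170.34°| = 9.66°
9.66° ≤ 2α = 17.06°  →  valid

δ = 9.66°, valid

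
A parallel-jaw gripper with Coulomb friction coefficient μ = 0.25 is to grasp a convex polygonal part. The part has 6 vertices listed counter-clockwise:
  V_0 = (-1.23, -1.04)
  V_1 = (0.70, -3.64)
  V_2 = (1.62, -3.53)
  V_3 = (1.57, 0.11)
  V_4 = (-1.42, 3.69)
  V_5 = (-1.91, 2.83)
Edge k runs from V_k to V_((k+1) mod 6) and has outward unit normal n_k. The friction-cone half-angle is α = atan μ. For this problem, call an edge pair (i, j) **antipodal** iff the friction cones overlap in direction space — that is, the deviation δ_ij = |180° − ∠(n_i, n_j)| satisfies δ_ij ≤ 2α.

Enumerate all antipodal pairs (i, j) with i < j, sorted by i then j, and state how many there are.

α = atan 0.25 = 14.04°;  2α = 28.07°
n_0 = (-0.8030, -0.5960)
n_1 = (+0.1187, -0.9929)
n_2 = (+0.9999, +0.0137)
n_3 = (+0.7675, +0.6410)
n_4 = (-0.8689, +0.4951)
n_5 = (-0.9849, -0.1731)
  (0,1): δ = 119.77°  ·
  (0,2): δ = 35.80°  ·
  (0,3): δ = 3.28°  ✓
  (0,4): δ = 113.74°  ·
  (0,5): δ = 153.38°  ·
  (1,2): δ = 96.03°  ·
  (1,3): δ = 56.95°  ·
  (1,4): δ = 53.51°  ·
  (1,5): δ = 93.15°  ·
  (2,3): δ = 140.92°  ·
  (2,4): δ = 30.46°  ·
  (2,5): δ = 9.18°  ✓
  (3,4): δ = 69.54°  ·
  (3,5): δ = 29.90°  ·
  (4,5): δ = 140.36°  ·
antipodal pairs: 2

count = 2; pairs: (0,3), (2,5)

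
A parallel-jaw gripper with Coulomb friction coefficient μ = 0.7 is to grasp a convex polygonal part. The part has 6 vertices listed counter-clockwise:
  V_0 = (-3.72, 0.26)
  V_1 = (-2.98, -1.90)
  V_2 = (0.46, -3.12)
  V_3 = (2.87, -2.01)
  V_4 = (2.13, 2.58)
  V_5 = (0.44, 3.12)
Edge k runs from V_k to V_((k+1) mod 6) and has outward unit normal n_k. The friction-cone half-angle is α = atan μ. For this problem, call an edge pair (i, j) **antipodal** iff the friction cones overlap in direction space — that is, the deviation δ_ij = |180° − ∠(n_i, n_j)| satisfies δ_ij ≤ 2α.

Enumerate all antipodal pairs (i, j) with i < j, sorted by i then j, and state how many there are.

count = 8; pairs: (0,3), (0,4), (1,3), (1,4), (1,5), (2,4), (2,5), (3,5)

α = atan 0.7 = 34.99°;  2α = 69.98°
n_0 = (-0.9460, -0.3241)
n_1 = (-0.3343, -0.9425)
n_2 = (+0.4183, -0.9083)
n_3 = (+0.9873, +0.1592)
n_4 = (+0.3044, +0.9526)
n_5 = (-0.5665, +0.8240)
  (0,1): δ = 128.44°  ·
  (0,2): δ = 84.18°  ·
  (0,3): δ = 9.75°  ✓
  (0,4): δ = 53.37°  ✓
  (0,5): δ = 105.60°  ·
  (1,2): δ = 135.74°  ·
  (1,3): δ = 61.31°  ✓
  (1,4): δ = 1.81°  ✓
  (1,5): δ = 54.04°  ✓
  (2,3): δ = 105.57°  ·
  (2,4): δ = 42.45°  ✓
  (2,5): δ = 9.78°  ✓
  (3,4): δ = 116.88°  ·
  (3,5): δ = 64.65°  ✓
  (4,5): δ = 127.77°  ·
antipodal pairs: 8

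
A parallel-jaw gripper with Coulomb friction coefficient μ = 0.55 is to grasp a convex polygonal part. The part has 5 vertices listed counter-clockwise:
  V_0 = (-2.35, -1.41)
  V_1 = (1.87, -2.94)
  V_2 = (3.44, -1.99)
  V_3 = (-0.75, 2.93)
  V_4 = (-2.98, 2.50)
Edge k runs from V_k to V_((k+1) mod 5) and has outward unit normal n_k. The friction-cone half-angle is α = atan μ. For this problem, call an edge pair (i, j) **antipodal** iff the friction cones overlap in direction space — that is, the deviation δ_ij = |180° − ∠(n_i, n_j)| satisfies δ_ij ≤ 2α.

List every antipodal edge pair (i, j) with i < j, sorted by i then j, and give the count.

α = atan 0.55 = 28.81°;  2α = 57.62°
n_0 = (-0.3408, -0.9401)
n_1 = (+0.5177, -0.8556)
n_2 = (+0.7613, +0.6484)
n_3 = (-0.1893, +0.9819)
n_4 = (-0.9873, -0.1591)
  (0,1): δ = 128.89°  ·
  (0,2): δ = 29.65°  ✓
  (0,3): δ = 30.84°  ✓
  (0,4): δ = 119.08°  ·
  (1,2): δ = 80.76°  ·
  (1,3): δ = 20.26°  ✓
  (1,4): δ = 67.98°  ·
  (2,3): δ = 119.50°  ·
  (2,4): δ = 31.27°  ✓
  (3,4): δ = 91.76°  ·
antipodal pairs: 4

count = 4; pairs: (0,2), (0,3), (1,3), (2,4)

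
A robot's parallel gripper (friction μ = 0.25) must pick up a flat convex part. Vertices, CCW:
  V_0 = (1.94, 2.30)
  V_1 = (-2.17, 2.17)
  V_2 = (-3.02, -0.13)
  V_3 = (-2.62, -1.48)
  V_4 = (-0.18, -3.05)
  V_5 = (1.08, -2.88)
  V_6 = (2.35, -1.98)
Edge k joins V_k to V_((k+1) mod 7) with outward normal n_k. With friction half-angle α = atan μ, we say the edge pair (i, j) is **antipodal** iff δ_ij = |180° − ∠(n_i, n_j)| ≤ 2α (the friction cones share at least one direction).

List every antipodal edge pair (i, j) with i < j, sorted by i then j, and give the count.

count = 3; pairs: (0,4), (1,6), (2,6)

α = atan 0.25 = 14.04°;  2α = 28.07°
n_0 = (-0.0316, +0.9995)
n_1 = (-0.9380, +0.3467)
n_2 = (-0.9588, -0.2841)
n_3 = (-0.5411, -0.8410)
n_4 = (+0.1337, -0.9910)
n_5 = (+0.5782, -0.8159)
n_6 = (+0.9954, +0.0954)
  (0,1): δ = 112.09°  ·
  (0,2): δ = 75.31°  ·
  (0,3): δ = 34.57°  ·
  (0,4): δ = 5.87°  ✓
  (0,5): δ = 33.51°  ·
  (0,6): δ = 93.66°  ·
  (1,2): δ = 143.21°  ·
  (1,3): δ = 102.48°  ·
  (1,4): δ = 62.03°  ·
  (1,5): δ = 34.39°  ·
  (1,6): δ = 25.75°  ✓
  (2,3): δ = 139.26°  ·
  (2,4): δ = 98.82°  ·
  (2,5): δ = 71.18°  ·
  (2,6): δ = 11.03°  ✓
  (3,4): δ = 139.56°  ·
  (3,5): δ = 111.92°  ·
  (3,6): δ = 51.77°  ·
  (4,5): δ = 152.36°  ·
  (4,6): δ = 92.21°  ·
  (5,6): δ = 119.85°  ·
antipodal pairs: 3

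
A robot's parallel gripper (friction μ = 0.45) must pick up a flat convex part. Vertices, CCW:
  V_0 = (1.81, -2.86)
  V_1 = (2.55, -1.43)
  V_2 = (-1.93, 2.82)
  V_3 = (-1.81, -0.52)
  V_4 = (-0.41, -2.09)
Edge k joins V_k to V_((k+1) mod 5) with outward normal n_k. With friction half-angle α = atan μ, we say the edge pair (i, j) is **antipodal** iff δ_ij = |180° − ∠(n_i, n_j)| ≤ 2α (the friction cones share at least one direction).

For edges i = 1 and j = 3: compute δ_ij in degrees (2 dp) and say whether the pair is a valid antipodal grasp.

α = atan 0.45 = 24.23°;  2α = 48.46°
edge 1: e_1 = (-4.48, +4.25);  n_1 = (+0.6882, +0.7255)
edge 3: e_3 = (+1.40, -1.57);  n_3 = (-0.7464, -0.6655)
∠(n_1, n_3) = 175.21°
δ = |180° − 175.21°| = 4.79°
4.79° ≤ 2α = 48.46°  →  valid

δ = 4.79°, valid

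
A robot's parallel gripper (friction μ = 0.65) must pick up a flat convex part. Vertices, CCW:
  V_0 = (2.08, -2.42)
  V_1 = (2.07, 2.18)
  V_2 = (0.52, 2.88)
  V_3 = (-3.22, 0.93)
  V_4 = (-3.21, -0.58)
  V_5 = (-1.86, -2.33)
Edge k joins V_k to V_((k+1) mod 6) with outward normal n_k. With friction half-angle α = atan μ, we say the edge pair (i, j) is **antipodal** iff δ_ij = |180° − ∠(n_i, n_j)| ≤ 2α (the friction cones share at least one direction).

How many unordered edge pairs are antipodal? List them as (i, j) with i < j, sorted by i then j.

count = 7; pairs: (0,2), (0,3), (0,4), (1,3), (1,4), (1,5), (2,5)

α = atan 0.65 = 33.02°;  2α = 66.05°
n_0 = (+1.0000, +0.0022)
n_1 = (+0.4116, +0.9114)
n_2 = (-0.4623, +0.8867)
n_3 = (-1.0000, -0.0066)
n_4 = (-0.7918, -0.6108)
n_5 = (-0.0228, -0.9997)
  (0,1): δ = 114.43°  ·
  (0,2): δ = 62.59°  ✓
  (0,3): δ = 0.25°  ✓
  (0,4): δ = 37.52°  ✓
  (0,5): δ = 88.57°  ·
  (1,2): δ = 128.16°  ·
  (1,3): δ = 65.32°  ✓
  (1,4): δ = 28.05°  ✓
  (1,5): δ = 23.00°  ✓
  (2,3): δ = 117.16°  ·
  (2,4): δ = 79.89°  ·
  (2,5): δ = 28.85°  ✓
  (3,4): δ = 142.73°  ·
  (3,5): δ = 91.69°  ·
  (4,5): δ = 128.96°  ·
antipodal pairs: 7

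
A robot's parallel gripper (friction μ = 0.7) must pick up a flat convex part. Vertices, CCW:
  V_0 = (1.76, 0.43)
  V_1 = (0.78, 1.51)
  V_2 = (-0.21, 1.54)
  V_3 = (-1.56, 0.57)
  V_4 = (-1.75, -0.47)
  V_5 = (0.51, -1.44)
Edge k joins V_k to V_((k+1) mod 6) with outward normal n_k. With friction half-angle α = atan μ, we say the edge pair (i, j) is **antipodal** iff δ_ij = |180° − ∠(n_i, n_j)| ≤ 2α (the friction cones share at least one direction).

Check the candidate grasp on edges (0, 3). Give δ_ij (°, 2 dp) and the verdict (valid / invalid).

δ = 52.57°, valid

α = atan 0.7 = 34.99°;  2α = 69.98°
edge 0: e_0 = (-0.98, +1.08);  n_0 = (+0.7406, +0.6720)
edge 3: e_3 = (-0.19, -1.04);  n_3 = (-0.9837, +0.1797)
∠(n_0, n_3) = 127.43°
δ = |180° − 127.43°| = 52.57°
52.57° ≤ 2α = 69.98°  →  valid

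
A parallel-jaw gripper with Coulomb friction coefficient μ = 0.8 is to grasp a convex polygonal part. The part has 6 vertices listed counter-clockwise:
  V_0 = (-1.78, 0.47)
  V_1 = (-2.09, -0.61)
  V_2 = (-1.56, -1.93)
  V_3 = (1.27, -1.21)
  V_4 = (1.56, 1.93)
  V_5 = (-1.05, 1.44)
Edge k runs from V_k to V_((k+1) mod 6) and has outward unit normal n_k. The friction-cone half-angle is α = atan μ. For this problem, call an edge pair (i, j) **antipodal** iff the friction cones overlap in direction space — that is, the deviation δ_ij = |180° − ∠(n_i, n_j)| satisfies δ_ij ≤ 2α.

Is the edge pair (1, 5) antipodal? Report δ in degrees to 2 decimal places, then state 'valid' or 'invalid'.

α = atan 0.8 = 38.66°;  2α = 77.32°
edge 1: e_1 = (+0.53, -1.32);  n_1 = (-0.9280, -0.3726)
edge 5: e_5 = (-0.73, -0.97);  n_5 = (-0.7990, +0.6013)
∠(n_1, n_5) = 58.84°
δ = |180° − 58.84°| = 121.16°
121.16° > 2α = 77.32°  →  invalid

δ = 121.16°, invalid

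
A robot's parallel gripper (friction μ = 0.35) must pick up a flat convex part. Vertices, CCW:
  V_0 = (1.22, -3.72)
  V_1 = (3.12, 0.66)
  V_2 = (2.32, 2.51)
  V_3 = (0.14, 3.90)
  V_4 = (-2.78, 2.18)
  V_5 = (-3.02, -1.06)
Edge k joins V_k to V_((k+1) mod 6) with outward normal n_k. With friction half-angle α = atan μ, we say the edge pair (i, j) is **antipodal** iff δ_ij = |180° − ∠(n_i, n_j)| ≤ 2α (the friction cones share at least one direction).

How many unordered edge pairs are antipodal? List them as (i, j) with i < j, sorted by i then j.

α = atan 0.35 = 19.29°;  2α = 38.58°
n_0 = (+0.9174, -0.3980)
n_1 = (+0.9179, +0.3969)
n_2 = (+0.5376, +0.8432)
n_3 = (-0.5075, +0.8616)
n_4 = (-0.9973, +0.0739)
n_5 = (-0.5314, -0.8471)
  (0,1): δ = 133.16°  ·
  (0,2): δ = 99.07°  ·
  (0,3): δ = 36.05°  ✓
  (0,4): δ = 19.21°  ✓
  (0,5): δ = 81.35°  ·
  (1,2): δ = 145.91°  ·
  (1,3): δ = 82.89°  ·
  (1,4): δ = 27.62°  ✓
  (1,5): δ = 34.51°  ✓
  (2,3): δ = 116.98°  ·
  (2,4): δ = 61.71°  ·
  (2,5): δ = 0.42°  ✓
  (3,4): δ = 124.74°  ·
  (3,5): δ = 62.60°  ·
  (4,5): δ = 117.87°  ·
antipodal pairs: 5

count = 5; pairs: (0,3), (0,4), (1,4), (1,5), (2,5)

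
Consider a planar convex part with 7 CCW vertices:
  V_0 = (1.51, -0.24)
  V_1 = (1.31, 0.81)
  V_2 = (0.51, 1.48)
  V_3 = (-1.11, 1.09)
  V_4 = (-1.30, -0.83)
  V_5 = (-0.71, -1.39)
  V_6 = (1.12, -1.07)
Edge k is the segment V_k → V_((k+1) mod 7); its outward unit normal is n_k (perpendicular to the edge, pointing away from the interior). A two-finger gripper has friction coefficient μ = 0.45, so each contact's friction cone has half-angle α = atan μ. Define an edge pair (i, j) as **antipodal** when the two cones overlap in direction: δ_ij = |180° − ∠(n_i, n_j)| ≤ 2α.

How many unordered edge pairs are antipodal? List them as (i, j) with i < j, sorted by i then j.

count = 5; pairs: (0,3), (0,4), (1,4), (2,5), (3,6)

α = atan 0.45 = 24.23°;  2α = 48.46°
n_0 = (+0.9823, +0.1871)
n_1 = (+0.6421, +0.7666)
n_2 = (-0.2341, +0.9722)
n_3 = (-0.9951, +0.0985)
n_4 = (-0.6884, -0.7253)
n_5 = (+0.1722, -0.9851)
n_6 = (+0.9051, -0.4253)
  (0,1): δ = 140.73°  ·
  (0,2): δ = 87.25°  ·
  (0,3): δ = 16.44°  ✓
  (0,4): δ = 35.71°  ✓
  (0,5): δ = 89.13°  ·
  (0,6): δ = 144.05°  ·
  (1,2): δ = 126.52°  ·
  (1,3): δ = 55.71°  ·
  (1,4): δ = 3.56°  ✓
  (1,5): δ = 49.86°  ·
  (1,6): δ = 104.78°  ·
  (2,3): δ = 109.19°  ·
  (2,4): δ = 57.04°  ·
  (2,5): δ = 3.62°  ✓
  (2,6): δ = 51.30°  ·
  (3,4): δ = 127.85°  ·
  (3,5): δ = 74.43°  ·
  (3,6): δ = 19.52°  ✓
  (4,5): δ = 126.58°  ·
  (4,6): δ = 71.66°  ·
  (5,6): δ = 125.09°  ·
antipodal pairs: 5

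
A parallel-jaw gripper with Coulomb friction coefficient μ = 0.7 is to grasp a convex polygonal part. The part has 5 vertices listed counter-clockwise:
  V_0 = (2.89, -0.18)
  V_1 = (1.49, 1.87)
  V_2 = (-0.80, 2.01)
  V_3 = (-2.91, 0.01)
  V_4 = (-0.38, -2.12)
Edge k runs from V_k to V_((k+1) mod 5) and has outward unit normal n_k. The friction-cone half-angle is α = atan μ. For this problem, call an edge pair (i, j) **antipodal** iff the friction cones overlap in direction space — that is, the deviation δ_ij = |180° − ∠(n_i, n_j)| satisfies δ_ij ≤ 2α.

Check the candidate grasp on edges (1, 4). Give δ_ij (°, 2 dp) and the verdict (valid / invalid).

δ = 34.18°, valid

α = atan 0.7 = 34.99°;  2α = 69.98°
edge 1: e_1 = (-2.29, +0.14);  n_1 = (+0.0610, +0.9981)
edge 4: e_4 = (+3.27, +1.94);  n_4 = (+0.5102, -0.8600)
∠(n_1, n_4) = 145.82°
δ = |180° − 145.82°| = 34.18°
34.18° ≤ 2α = 69.98°  →  valid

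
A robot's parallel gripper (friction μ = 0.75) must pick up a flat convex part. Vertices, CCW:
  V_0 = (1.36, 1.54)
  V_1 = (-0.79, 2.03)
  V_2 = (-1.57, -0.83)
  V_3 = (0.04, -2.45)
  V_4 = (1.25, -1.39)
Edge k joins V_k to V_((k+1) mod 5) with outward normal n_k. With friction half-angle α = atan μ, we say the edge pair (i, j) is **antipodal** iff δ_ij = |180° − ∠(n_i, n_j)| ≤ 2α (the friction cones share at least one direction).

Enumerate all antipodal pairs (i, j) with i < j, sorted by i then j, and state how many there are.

α = atan 0.75 = 36.87°;  2α = 73.74°
n_0 = (+0.2222, +0.9750)
n_1 = (-0.9648, +0.2631)
n_2 = (-0.7093, -0.7049)
n_3 = (+0.6589, -0.7522)
n_4 = (+0.9993, -0.0375)
  (0,1): δ = 92.42°  ·
  (0,2): δ = 32.34°  ✓
  (0,3): δ = 54.06°  ✓
  (0,4): δ = 100.69°  ·
  (1,2): δ = 119.92°  ·
  (1,3): δ = 33.53°  ✓
  (1,4): δ = 13.11°  ✓
  (2,3): δ = 93.60°  ·
  (2,4): δ = 46.97°  ✓
  (3,4): δ = 133.37°  ·
antipodal pairs: 5

count = 5; pairs: (0,2), (0,3), (1,3), (1,4), (2,4)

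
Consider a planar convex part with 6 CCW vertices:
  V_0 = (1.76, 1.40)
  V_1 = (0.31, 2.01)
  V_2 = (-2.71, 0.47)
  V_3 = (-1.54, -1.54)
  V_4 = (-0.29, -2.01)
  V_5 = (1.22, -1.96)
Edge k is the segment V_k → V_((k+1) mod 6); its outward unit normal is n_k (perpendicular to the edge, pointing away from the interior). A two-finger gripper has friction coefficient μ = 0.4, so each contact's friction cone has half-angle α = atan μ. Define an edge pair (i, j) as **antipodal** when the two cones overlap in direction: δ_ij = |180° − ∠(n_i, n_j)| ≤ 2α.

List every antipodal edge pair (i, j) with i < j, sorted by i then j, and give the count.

α = atan 0.4 = 21.80°;  2α = 43.60°
n_0 = (+0.3878, +0.9218)
n_1 = (-0.4543, +0.8909)
n_2 = (-0.8642, -0.5031)
n_3 = (-0.3519, -0.9360)
n_4 = (+0.0331, -0.9995)
n_5 = (+0.9873, -0.1587)
  (0,1): δ = 130.17°  ·
  (0,2): δ = 36.98°  ✓
  (0,3): δ = 2.21°  ✓
  (0,4): δ = 24.71°  ✓
  (0,5): δ = 103.69°  ·
  (1,2): δ = 86.82°  ·
  (1,3): δ = 47.62°  ·
  (1,4): δ = 25.12°  ✓
  (1,5): δ = 53.85°  ·
  (2,3): δ = 140.81°  ·
  (2,4): δ = 118.31°  ·
  (2,5): δ = 39.33°  ✓
  (3,4): δ = 157.50°  ·
  (3,5): δ = 78.52°  ·
  (4,5): δ = 101.03°  ·
antipodal pairs: 5

count = 5; pairs: (0,2), (0,3), (0,4), (1,4), (2,5)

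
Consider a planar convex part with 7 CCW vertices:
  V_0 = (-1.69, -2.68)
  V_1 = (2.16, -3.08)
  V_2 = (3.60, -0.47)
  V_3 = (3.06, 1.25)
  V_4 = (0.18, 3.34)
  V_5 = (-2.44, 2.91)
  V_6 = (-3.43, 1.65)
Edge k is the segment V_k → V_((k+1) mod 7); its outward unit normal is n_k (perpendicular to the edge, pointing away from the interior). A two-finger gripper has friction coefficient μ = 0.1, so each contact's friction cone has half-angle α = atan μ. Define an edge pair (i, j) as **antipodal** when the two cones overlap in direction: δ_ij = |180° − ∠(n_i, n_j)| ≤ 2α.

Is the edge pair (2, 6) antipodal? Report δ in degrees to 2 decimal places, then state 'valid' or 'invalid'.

δ = 4.46°, valid

α = atan 0.1 = 5.71°;  2α = 11.42°
edge 2: e_2 = (-0.54, +1.72);  n_2 = (+0.9541, +0.2995)
edge 6: e_6 = (+1.74, -4.33);  n_6 = (-0.9279, -0.3729)
∠(n_2, n_6) = 175.54°
δ = |180° − 175.54°| = 4.46°
4.46° ≤ 2α = 11.42°  →  valid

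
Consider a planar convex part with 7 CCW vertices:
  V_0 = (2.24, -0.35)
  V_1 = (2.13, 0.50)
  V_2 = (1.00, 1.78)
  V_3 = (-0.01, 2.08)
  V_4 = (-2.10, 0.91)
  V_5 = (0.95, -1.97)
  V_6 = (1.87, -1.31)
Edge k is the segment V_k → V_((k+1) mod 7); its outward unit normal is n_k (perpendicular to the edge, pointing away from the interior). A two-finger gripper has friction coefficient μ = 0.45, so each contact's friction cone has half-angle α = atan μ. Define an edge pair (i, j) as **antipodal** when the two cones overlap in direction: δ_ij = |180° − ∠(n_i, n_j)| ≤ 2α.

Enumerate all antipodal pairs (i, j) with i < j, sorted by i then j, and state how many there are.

count = 5; pairs: (0,4), (1,4), (2,4), (3,5), (3,6)

α = atan 0.45 = 24.23°;  2α = 48.46°
n_0 = (+0.9917, +0.1283)
n_1 = (+0.7497, +0.6618)
n_2 = (+0.2847, +0.9586)
n_3 = (-0.4885, +0.8726)
n_4 = (-0.6866, -0.7271)
n_5 = (+0.5829, -0.8125)
n_6 = (+0.9331, -0.3596)
  (0,1): δ = 145.94°  ·
  (0,2): δ = 113.92°  ·
  (0,3): δ = 68.13°  ·
  (0,4): δ = 39.27°  ✓
  (0,5): δ = 118.28°  ·
  (0,6): δ = 151.55°  ·
  (1,2): δ = 147.98°  ·
  (1,3): δ = 102.20°  ·
  (1,4): δ = 5.20°  ✓
  (1,5): δ = 84.22°  ·
  (1,6): δ = 117.48°  ·
  (2,3): δ = 134.22°  ·
  (2,4): δ = 26.81°  ✓
  (2,5): δ = 52.20°  ·
  (2,6): δ = 85.47°  ·
  (3,4): δ = 72.60°  ·
  (3,5): δ = 6.41°  ✓
  (3,6): δ = 39.68°  ✓
  (4,5): δ = 100.99°  ·
  (4,6): δ = 67.72°  ·
  (5,6): δ = 146.73°  ·
antipodal pairs: 5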